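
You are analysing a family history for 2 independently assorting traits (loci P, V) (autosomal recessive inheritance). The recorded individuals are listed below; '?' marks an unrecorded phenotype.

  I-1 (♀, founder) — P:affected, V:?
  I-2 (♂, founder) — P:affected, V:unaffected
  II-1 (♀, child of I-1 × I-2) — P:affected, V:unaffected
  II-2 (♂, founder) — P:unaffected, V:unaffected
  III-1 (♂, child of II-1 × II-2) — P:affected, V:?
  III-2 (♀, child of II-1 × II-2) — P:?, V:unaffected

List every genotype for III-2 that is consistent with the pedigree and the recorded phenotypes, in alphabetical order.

P/I-1 aff ·: pp
P/I-2 aff ·: pp
P/II-1 aff I-1×I-2: pp
P/II-2 un ·: Pp
P/III-1 aff II-1×II-2: pp
P/III-2 ? II-1×II-2: Pp|pp
⇒ P over [I-1,I-2,II-1,II-2,III-1,III-2]: 2 consistent
V/I-1 ? ·: VV|Vv|vv
V/I-2 un ·: VV|Vv
V/II-1 un I-1×I-2: VV|Vv
V/II-2 un ·: VV|Vv
V/III-1 ? II-1×II-2: VV|Vv|vv
V/III-2 un II-1×II-2: VV|Vv
⇒ V over [I-1,I-2,II-1,II-2,III-1,III-2]: 70 consistent

III-2 ∈ {Pp VV, Pp Vv, pp VV, pp Vv}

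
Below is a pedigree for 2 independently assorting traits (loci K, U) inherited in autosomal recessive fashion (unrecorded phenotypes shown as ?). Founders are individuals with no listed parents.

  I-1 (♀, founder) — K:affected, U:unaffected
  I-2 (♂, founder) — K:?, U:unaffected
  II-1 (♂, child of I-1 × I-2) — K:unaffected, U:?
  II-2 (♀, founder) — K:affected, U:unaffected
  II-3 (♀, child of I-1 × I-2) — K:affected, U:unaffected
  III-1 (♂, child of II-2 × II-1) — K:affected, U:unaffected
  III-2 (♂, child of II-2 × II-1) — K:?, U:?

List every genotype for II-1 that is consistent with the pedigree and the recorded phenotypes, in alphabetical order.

II-1 ∈ {Kk UU, Kk Uu, Kk uu}

K/I-1 aff ·: kk
K/I-2 ? ·: Kk
K/II-1 un I-1×I-2: Kk
K/II-2 aff ·: kk
K/II-3 aff I-1×I-2: kk
K/III-1 aff II-2×II-1: kk
K/III-2 ? II-2×II-1: Kk|kk
⇒ K over [I-1,I-2,II-1,II-2,II-3,III-1,III-2]: 2 consistent
U/I-1 un ·: UU|Uu
U/I-2 un ·: UU|Uu
U/II-1 ? I-1×I-2: UU|Uu|uu
U/II-2 un ·: UU|Uu
U/II-3 un I-1×I-2: UU|Uu
U/III-1 un II-2×II-1: UU|Uu
U/III-2 ? II-2×II-1: UU|Uu|uu
⇒ U over [I-1,I-2,II-1,II-2,II-3,III-1,III-2]: 101 consistent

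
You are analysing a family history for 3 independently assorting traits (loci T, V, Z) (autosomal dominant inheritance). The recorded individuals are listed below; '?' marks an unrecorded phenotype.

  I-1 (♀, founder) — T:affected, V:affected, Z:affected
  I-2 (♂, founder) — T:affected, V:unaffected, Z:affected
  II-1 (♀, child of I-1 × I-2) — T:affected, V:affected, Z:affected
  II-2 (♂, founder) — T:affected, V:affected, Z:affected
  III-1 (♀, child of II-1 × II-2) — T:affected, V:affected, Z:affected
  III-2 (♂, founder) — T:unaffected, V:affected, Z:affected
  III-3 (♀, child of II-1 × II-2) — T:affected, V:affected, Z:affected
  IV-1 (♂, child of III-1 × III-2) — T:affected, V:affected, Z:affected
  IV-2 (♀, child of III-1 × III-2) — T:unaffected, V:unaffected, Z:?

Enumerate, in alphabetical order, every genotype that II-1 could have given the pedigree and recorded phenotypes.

T/I-1 aff ·: Tt|TT
T/I-2 aff ·: Tt|TT
T/II-1 aff I-1×I-2: Tt|TT
T/II-2 aff ·: Tt|TT
T/III-1 aff II-1×II-2: Tt
T/III-2 un ·: tt
T/III-3 aff II-1×II-2: Tt|TT
T/IV-1 aff III-1×III-2: Tt
T/IV-2 un III-1×III-2: tt
⇒ T over [I-1,I-2,II-1,II-2,III-1,III-2,III-3,IV-1,IV-2]: 20 consistent
V/I-1 aff ·: Vv|VV
V/I-2 un ·: vv
V/II-1 aff I-1×I-2: Vv
V/II-2 aff ·: Vv|VV
V/III-1 aff II-1×II-2: Vv
V/III-2 aff ·: Vv
V/III-3 aff II-1×II-2: Vv|VV
V/IV-1 aff III-1×III-2: Vv|VV
V/IV-2 un III-1×III-2: vv
⇒ V over [I-1,I-2,II-1,II-2,III-1,III-2,III-3,IV-1,IV-2]: 16 consistent
Z/I-1 aff ·: Zz|ZZ
Z/I-2 aff ·: Zz|ZZ
Z/II-1 aff I-1×I-2: Zz|ZZ
Z/II-2 aff ·: Zz|ZZ
Z/III-1 aff II-1×II-2: Zz|ZZ
Z/III-2 aff ·: Zz|ZZ
Z/III-3 aff II-1×II-2: Zz|ZZ
Z/IV-1 aff III-1×III-2: Zz|ZZ
Z/IV-2 ? III-1×III-2: zz|Zz|ZZ
⇒ Z over [I-1,I-2,II-1,II-2,III-1,III-2,III-3,IV-1,IV-2]: 320 consistent

II-1 ∈ {TT Vv ZZ, TT Vv Zz, Tt Vv ZZ, Tt Vv Zz}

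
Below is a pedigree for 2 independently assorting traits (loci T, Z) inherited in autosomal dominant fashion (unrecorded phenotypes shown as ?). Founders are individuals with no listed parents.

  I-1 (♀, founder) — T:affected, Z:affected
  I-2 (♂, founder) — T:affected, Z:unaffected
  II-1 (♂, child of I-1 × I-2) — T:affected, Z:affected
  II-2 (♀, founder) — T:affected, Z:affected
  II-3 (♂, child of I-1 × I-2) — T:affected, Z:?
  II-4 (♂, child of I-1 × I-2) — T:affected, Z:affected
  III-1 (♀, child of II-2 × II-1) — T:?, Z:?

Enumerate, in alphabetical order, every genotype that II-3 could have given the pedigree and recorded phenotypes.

II-3 ∈ {TT Zz, TT zz, Tt Zz, Tt zz}

T/I-1 aff ·: Tt|TT
T/I-2 aff ·: Tt|TT
T/II-1 aff I-1×I-2: Tt|TT
T/II-2 aff ·: Tt|TT
T/II-3 aff I-1×I-2: Tt|TT
T/II-4 aff I-1×I-2: Tt|TT
T/III-1 ? II-2×II-1: tt|Tt|TT
⇒ T over [I-1,I-2,II-1,II-2,II-3,II-4,III-1]: 99 consistent
Z/I-1 aff ·: Zz|ZZ
Z/I-2 un ·: zz
Z/II-1 aff I-1×I-2: Zz
Z/II-2 aff ·: Zz|ZZ
Z/II-3 ? I-1×I-2: zz|Zz
Z/II-4 aff I-1×I-2: Zz
Z/III-1 ? II-2×II-1: zz|Zz|ZZ
⇒ Z over [I-1,I-2,II-1,II-2,II-3,II-4,III-1]: 15 consistent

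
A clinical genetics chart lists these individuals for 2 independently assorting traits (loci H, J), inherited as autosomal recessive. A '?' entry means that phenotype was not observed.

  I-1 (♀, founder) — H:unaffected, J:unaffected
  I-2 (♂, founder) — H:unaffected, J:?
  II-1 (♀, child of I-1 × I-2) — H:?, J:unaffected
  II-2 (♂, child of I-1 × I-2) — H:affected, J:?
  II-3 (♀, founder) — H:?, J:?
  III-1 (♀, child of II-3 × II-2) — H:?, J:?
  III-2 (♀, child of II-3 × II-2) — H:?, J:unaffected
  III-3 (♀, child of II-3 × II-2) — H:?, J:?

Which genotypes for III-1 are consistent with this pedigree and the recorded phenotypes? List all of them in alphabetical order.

H/I-1 un ·: Hh
H/I-2 un ·: Hh
H/II-1 ? I-1×I-2: HH|Hh|hh
H/II-2 aff I-1×I-2: hh
H/II-3 ? ·: HH|Hh|hh
H/III-1 ? II-3×II-2: Hh|hh
H/III-2 ? II-3×II-2: Hh|hh
H/III-3 ? II-3×II-2: Hh|hh
⇒ H over [I-1,I-2,II-1,II-2,II-3,III-1,III-2,III-3]: 30 consistent
J/I-1 un ·: JJ|Jj
J/I-2 ? ·: JJ|Jj|jj
J/II-1 un I-1×I-2: JJ|Jj
J/II-2 ? I-1×I-2: JJ|Jj|jj
J/II-3 ? ·: JJ|Jj|jj
J/III-1 ? II-3×II-2: JJ|Jj|jj
J/III-2 un II-3×II-2: JJ|Jj
J/III-3 ? II-3×II-2: JJ|Jj|jj
⇒ J over [I-1,I-2,II-1,II-2,II-3,III-1,III-2,III-3]: 325 consistent

III-1 ∈ {Hh JJ, Hh Jj, Hh jj, hh JJ, hh Jj, hh jj}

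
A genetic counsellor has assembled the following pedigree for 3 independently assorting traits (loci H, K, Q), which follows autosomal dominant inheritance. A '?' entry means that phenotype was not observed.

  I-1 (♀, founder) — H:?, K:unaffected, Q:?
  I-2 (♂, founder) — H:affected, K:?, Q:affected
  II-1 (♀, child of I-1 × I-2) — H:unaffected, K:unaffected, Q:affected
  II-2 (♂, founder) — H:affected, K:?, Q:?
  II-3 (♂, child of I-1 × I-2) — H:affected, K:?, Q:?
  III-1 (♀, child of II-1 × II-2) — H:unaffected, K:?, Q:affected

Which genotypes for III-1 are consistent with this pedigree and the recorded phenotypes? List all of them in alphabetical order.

H/I-1 ? ·: hh|Hh
H/I-2 aff ·: Hh
H/II-1 un I-1×I-2: hh
H/II-2 aff ·: Hh
H/II-3 aff I-1×I-2: Hh|HH
H/III-1 un II-1×II-2: hh
⇒ H over [I-1,I-2,II-1,II-2,II-3,III-1]: 3 consistent
K/I-1 un ·: kk
K/I-2 ? ·: kk|Kk
K/II-1 un I-1×I-2: kk
K/II-2 ? ·: kk|Kk|KK
K/II-3 ? I-1×I-2: kk|Kk
K/III-1 ? II-1×II-2: kk|Kk
⇒ K over [I-1,I-2,II-1,II-2,II-3,III-1]: 12 consistent
Q/I-1 ? ·: qq|Qq|QQ
Q/I-2 aff ·: Qq|QQ
Q/II-1 aff I-1×I-2: Qq|QQ
Q/II-2 ? ·: qq|Qq|QQ
Q/II-3 ? I-1×I-2: qq|Qq|QQ
Q/III-1 aff II-1×II-2: Qq|QQ
⇒ Q over [I-1,I-2,II-1,II-2,II-3,III-1]: 82 consistent

III-1 ∈ {hh Kk QQ, hh Kk Qq, hh kk QQ, hh kk Qq}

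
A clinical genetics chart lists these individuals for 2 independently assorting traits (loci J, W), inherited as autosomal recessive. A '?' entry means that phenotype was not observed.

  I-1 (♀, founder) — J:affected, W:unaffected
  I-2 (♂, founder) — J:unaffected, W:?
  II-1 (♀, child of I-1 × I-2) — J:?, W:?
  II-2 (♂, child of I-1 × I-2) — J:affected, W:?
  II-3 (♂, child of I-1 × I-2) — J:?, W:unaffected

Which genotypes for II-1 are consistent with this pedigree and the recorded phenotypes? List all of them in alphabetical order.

J/I-1 aff ·: jj
J/I-2 un ·: Jj
J/II-1 ? I-1×I-2: Jj|jj
J/II-2 aff I-1×I-2: jj
J/II-3 ? I-1×I-2: Jj|jj
⇒ J over [I-1,I-2,II-1,II-2,II-3]: 4 consistent
W/I-1 un ·: WW|Ww
W/I-2 ? ·: WW|Ww|ww
W/II-1 ? I-1×I-2: WW|Ww|ww
W/II-2 ? I-1×I-2: WW|Ww|ww
W/II-3 un I-1×I-2: WW|Ww
⇒ W over [I-1,I-2,II-1,II-2,II-3]: 40 consistent

II-1 ∈ {Jj WW, Jj Ww, Jj ww, jj WW, jj Ww, jj ww}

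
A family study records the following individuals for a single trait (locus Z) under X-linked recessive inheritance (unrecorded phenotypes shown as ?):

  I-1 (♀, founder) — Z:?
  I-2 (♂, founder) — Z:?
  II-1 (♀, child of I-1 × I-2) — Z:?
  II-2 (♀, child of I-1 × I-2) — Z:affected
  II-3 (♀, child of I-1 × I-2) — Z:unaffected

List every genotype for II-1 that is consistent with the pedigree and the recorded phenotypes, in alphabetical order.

Z/I-1 ? ·: X^ZX^z
Z/I-2 ? ·: X^zY
Z/II-1 ? I-1×I-2: X^ZX^z|X^zX^z
Z/II-2 aff I-1×I-2: X^zX^z
Z/II-3 un I-1×I-2: X^ZX^z
⇒ Z over [I-1,I-2,II-1,II-2,II-3]: 2 consistent

II-1 ∈ {X^ZX^z, X^zX^z}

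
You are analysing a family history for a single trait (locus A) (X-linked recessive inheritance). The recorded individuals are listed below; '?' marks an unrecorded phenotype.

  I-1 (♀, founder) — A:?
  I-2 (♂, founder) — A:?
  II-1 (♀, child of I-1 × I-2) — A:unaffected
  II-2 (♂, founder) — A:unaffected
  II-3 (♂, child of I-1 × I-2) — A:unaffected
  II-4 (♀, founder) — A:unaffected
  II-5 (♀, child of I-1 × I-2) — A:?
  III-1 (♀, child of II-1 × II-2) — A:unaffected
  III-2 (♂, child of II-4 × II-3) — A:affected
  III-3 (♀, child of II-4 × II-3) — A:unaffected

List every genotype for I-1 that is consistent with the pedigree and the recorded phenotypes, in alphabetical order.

A/I-1 ? ·: X^AX^A|X^AX^a
A/I-2 ? ·: X^AY|X^aY
A/II-1 un I-1×I-2: X^AX^A|X^AX^a
A/II-2 un ·: X^AY
A/II-3 un I-1×I-2: X^AY
A/II-4 un ·: X^AX^a
A/II-5 ? I-1×I-2: X^AX^A|X^AX^a|X^aX^a
A/III-1 un II-1×II-2: X^AX^A|X^AX^a
A/III-2 aff II-4×II-3: X^aY
A/III-3 un II-4×II-3: X^AX^A|X^AX^a
⇒ A over [I-1,I-2,II-1,II-2,II-3,II-4,II-5,III-1,III-2,III-3]: 26 consistent

I-1 ∈ {X^AX^A, X^AX^a}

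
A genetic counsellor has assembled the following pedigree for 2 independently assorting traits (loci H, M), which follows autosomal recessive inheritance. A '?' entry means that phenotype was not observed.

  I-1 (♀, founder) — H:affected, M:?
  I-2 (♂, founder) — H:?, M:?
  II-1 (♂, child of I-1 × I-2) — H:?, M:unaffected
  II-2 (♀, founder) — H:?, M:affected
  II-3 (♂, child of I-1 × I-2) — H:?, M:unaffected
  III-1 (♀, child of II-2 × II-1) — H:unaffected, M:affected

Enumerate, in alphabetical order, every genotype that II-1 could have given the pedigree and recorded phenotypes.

II-1 ∈ {Hh Mm, hh Mm}

H/I-1 aff ·: hh
H/I-2 ? ·: HH|Hh|hh
H/II-1 ? I-1×I-2: Hh|hh
H/II-2 ? ·: HH|Hh|hh
H/II-3 ? I-1×I-2: Hh|hh
H/III-1 un II-2×II-1: HH|Hh
⇒ H over [I-1,I-2,II-1,II-2,II-3,III-1]: 21 consistent
M/I-1 ? ·: MM|Mm|mm
M/I-2 ? ·: MM|Mm|mm
M/II-1 un I-1×I-2: Mm
M/II-2 aff ·: mm
M/II-3 un I-1×I-2: MM|Mm
M/III-1 aff II-2×II-1: mm
⇒ M over [I-1,I-2,II-1,II-2,II-3,III-1]: 10 consistent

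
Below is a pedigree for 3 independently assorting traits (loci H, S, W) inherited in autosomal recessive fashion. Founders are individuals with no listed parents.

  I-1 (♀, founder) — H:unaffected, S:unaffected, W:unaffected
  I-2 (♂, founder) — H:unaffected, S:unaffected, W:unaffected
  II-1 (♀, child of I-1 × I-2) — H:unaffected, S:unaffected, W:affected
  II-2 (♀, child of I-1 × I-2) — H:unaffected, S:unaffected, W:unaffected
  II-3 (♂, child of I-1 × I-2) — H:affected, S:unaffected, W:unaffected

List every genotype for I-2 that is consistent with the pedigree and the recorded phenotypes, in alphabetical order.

H/I-1 un ·: Hh
H/I-2 un ·: Hh
H/II-1 un I-1×I-2: HH|Hh
H/II-2 un I-1×I-2: HH|Hh
H/II-3 aff I-1×I-2: hh
⇒ H over [I-1,I-2,II-1,II-2,II-3]: 4 consistent
S/I-1 un ·: SS|Ss
S/I-2 un ·: SS|Ss
S/II-1 un I-1×I-2: SS|Ss
S/II-2 un I-1×I-2: SS|Ss
S/II-3 un I-1×I-2: SS|Ss
⇒ S over [I-1,I-2,II-1,II-2,II-3]: 25 consistent
W/I-1 un ·: Ww
W/I-2 un ·: Ww
W/II-1 aff I-1×I-2: ww
W/II-2 un I-1×I-2: WW|Ww
W/II-3 un I-1×I-2: WW|Ww
⇒ W over [I-1,I-2,II-1,II-2,II-3]: 4 consistent

I-2 ∈ {Hh SS Ww, Hh Ss Ww}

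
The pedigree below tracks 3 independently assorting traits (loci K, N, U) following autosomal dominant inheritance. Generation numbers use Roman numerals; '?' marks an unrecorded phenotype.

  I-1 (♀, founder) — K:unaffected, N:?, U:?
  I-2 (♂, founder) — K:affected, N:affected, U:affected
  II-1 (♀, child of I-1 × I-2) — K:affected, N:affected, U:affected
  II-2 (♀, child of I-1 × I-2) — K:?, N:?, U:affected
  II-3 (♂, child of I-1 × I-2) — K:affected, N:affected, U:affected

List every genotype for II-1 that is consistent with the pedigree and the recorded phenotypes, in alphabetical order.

K/I-1 un ·: kk
K/I-2 aff ·: Kk|KK
K/II-1 aff I-1×I-2: Kk
K/II-2 ? I-1×I-2: kk|Kk
K/II-3 aff I-1×I-2: Kk
⇒ K over [I-1,I-2,II-1,II-2,II-3]: 3 consistent
N/I-1 ? ·: nn|Nn|NN
N/I-2 aff ·: Nn|NN
N/II-1 aff I-1×I-2: Nn|NN
N/II-2 ? I-1×I-2: nn|Nn|NN
N/II-3 aff I-1×I-2: Nn|NN
⇒ N over [I-1,I-2,II-1,II-2,II-3]: 32 consistent
U/I-1 ? ·: uu|Uu|UU
U/I-2 aff ·: Uu|UU
U/II-1 aff I-1×I-2: Uu|UU
U/II-2 aff I-1×I-2: Uu|UU
U/II-3 aff I-1×I-2: Uu|UU
⇒ U over [I-1,I-2,II-1,II-2,II-3]: 27 consistent

II-1 ∈ {Kk NN UU, Kk NN Uu, Kk Nn UU, Kk Nn Uu}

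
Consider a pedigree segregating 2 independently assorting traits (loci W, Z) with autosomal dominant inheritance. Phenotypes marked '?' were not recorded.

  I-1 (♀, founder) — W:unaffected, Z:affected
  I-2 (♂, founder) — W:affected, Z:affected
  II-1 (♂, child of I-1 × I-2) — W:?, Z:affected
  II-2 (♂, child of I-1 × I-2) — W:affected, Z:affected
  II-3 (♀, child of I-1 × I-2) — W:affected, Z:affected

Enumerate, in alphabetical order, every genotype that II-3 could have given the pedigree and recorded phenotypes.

II-3 ∈ {Ww ZZ, Ww Zz}

W/I-1 un ·: ww
W/I-2 aff ·: Ww|WW
W/II-1 ? I-1×I-2: ww|Ww
W/II-2 aff I-1×I-2: Ww
W/II-3 aff I-1×I-2: Ww
⇒ W over [I-1,I-2,II-1,II-2,II-3]: 3 consistent
Z/I-1 aff ·: Zz|ZZ
Z/I-2 aff ·: Zz|ZZ
Z/II-1 aff I-1×I-2: Zz|ZZ
Z/II-2 aff I-1×I-2: Zz|ZZ
Z/II-3 aff I-1×I-2: Zz|ZZ
⇒ Z over [I-1,I-2,II-1,II-2,II-3]: 25 consistent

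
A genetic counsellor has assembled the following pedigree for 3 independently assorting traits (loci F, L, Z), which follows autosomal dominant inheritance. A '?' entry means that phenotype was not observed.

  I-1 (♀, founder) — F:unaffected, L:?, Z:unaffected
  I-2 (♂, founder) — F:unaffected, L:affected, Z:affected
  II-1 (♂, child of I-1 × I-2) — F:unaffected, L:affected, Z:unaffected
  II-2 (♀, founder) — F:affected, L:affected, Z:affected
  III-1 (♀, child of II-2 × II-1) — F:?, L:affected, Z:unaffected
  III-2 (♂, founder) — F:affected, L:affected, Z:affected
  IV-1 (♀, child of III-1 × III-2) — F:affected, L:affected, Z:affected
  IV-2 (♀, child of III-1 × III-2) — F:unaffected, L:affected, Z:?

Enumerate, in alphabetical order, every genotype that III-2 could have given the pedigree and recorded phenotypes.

F/I-1 un ·: ff
F/I-2 un ·: ff
F/II-1 un I-1×I-2: ff
F/II-2 aff ·: Ff|FF
F/III-1 ? II-2×II-1: ff|Ff
F/III-2 aff ·: Ff
F/IV-1 aff III-1×III-2: Ff|FF
F/IV-2 un III-1×III-2: ff
⇒ F over [I-1,I-2,II-1,II-2,III-1,III-2,IV-1,IV-2]: 5 consistent
L/I-1 ? ·: ll|Ll|LL
L/I-2 aff ·: Ll|LL
L/II-1 aff I-1×I-2: Ll|LL
L/II-2 aff ·: Ll|LL
L/III-1 aff II-2×II-1: Ll|LL
L/III-2 aff ·: Ll|LL
L/IV-1 aff III-1×III-2: Ll|LL
L/IV-2 aff III-1×III-2: Ll|LL
⇒ L over [I-1,I-2,II-1,II-2,III-1,III-2,IV-1,IV-2]: 202 consistent
Z/I-1 un ·: zz
Z/I-2 aff ·: Zz
Z/II-1 un I-1×I-2: zz
Z/II-2 aff ·: Zz
Z/III-1 un II-2×II-1: zz
Z/III-2 aff ·: Zz|ZZ
Z/IV-1 aff III-1×III-2: Zz
Z/IV-2 ? III-1×III-2: zz|Zz
⇒ Z over [I-1,I-2,II-1,II-2,III-1,III-2,IV-1,IV-2]: 3 consistent

III-2 ∈ {Ff LL ZZ, Ff LL Zz, Ff Ll ZZ, Ff Ll Zz}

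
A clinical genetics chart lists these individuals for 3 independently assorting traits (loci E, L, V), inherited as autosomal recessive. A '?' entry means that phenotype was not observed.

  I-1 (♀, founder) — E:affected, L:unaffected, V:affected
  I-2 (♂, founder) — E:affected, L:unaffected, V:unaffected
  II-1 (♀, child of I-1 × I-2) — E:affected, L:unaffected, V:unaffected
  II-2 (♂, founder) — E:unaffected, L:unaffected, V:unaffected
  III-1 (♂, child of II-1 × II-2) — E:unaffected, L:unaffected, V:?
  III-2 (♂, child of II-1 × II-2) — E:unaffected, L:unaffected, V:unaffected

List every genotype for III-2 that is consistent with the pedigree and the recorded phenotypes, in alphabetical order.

E/I-1 aff ·: ee
E/I-2 aff ·: ee
E/II-1 aff I-1×I-2: ee
E/II-2 un ·: EE|Ee
E/III-1 un II-1×II-2: Ee
E/III-2 un II-1×II-2: Ee
⇒ E over [I-1,I-2,II-1,II-2,III-1,III-2]: 2 consistent
L/I-1 un ·: LL|Ll
L/I-2 un ·: LL|Ll
L/II-1 un I-1×I-2: LL|Ll
L/II-2 un ·: LL|Ll
L/III-1 un II-1×II-2: LL|Ll
L/III-2 un II-1×II-2: LL|Ll
⇒ L over [I-1,I-2,II-1,II-2,III-1,III-2]: 44 consistent
V/I-1 aff ·: vv
V/I-2 un ·: VV|Vv
V/II-1 un I-1×I-2: Vv
V/II-2 un ·: VV|Vv
V/III-1 ? II-1×II-2: VV|Vv|vv
V/III-2 un II-1×II-2: VV|Vv
⇒ V over [I-1,I-2,II-1,II-2,III-1,III-2]: 20 consistent

III-2 ∈ {Ee LL VV, Ee LL Vv, Ee Ll VV, Ee Ll Vv}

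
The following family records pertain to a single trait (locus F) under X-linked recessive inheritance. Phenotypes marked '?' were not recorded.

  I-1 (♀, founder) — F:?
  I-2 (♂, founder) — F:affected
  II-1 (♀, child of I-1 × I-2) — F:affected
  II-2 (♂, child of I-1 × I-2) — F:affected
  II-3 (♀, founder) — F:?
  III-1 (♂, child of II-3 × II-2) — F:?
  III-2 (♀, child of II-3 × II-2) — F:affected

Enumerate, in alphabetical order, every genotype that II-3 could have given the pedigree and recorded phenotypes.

II-3 ∈ {X^FX^f, X^fX^f}

F/I-1 ? ·: X^FX^f|X^fX^f
F/I-2 aff ·: X^fY
F/II-1 aff I-1×I-2: X^fX^f
F/II-2 aff I-1×I-2: X^fY
F/II-3 ? ·: X^FX^f|X^fX^f
F/III-1 ? II-3×II-2: X^FY|X^fY
F/III-2 aff II-3×II-2: X^fX^f
⇒ F over [I-1,I-2,II-1,II-2,II-3,III-1,III-2]: 6 consistent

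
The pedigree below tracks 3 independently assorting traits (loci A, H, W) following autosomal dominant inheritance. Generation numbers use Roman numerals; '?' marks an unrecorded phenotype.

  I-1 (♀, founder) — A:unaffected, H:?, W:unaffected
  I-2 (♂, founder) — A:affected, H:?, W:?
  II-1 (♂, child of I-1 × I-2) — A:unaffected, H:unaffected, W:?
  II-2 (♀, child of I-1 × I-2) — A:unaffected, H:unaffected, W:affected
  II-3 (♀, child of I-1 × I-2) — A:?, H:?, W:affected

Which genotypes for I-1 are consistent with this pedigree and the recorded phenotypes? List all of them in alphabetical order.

A/I-1 un ·: aa
A/I-2 aff ·: Aa
A/II-1 un I-1×I-2: aa
A/II-2 un I-1×I-2: aa
A/II-3 ? I-1×I-2: aa|Aa
⇒ A over [I-1,I-2,II-1,II-2,II-3]: 2 consistent
H/I-1 ? ·: hh|Hh
H/I-2 ? ·: hh|Hh
H/II-1 un I-1×I-2: hh
H/II-2 un I-1×I-2: hh
H/II-3 ? I-1×I-2: hh|Hh|HH
⇒ H over [I-1,I-2,II-1,II-2,II-3]: 8 consistent
W/I-1 un ·: ww
W/I-2 ? ·: Ww|WW
W/II-1 ? I-1×I-2: ww|Ww
W/II-2 aff I-1×I-2: Ww
W/II-3 aff I-1×I-2: Ww
⇒ W over [I-1,I-2,II-1,II-2,II-3]: 3 consistent

I-1 ∈ {aa Hh ww, aa hh ww}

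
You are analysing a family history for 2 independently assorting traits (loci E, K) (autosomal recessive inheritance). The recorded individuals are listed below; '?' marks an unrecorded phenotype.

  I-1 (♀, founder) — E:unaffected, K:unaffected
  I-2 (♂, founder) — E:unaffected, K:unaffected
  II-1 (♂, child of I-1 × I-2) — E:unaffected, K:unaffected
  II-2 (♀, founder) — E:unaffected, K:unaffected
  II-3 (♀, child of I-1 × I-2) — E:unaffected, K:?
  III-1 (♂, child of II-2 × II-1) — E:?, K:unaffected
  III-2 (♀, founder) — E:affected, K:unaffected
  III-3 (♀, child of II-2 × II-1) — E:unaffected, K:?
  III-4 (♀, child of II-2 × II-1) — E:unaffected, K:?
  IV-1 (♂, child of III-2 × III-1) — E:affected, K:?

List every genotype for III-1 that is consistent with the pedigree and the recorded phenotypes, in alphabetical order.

III-1 ∈ {Ee KK, Ee Kk, ee KK, ee Kk}

E/I-1 un ·: EE|Ee
E/I-2 un ·: EE|Ee
E/II-1 un I-1×I-2: EE|Ee
E/II-2 un ·: EE|Ee
E/II-3 un I-1×I-2: EE|Ee
E/III-1 ? II-2×II-1: Ee|ee
E/III-2 aff ·: ee
E/III-3 un II-2×II-1: EE|Ee
E/III-4 un II-2×II-1: EE|Ee
E/IV-1 aff III-2×III-1: ee
⇒ E over [I-1,I-2,II-1,II-2,II-3,III-1,III-2,III-3,III-4,IV-1]: 100 consistent
K/I-1 un ·: KK|Kk
K/I-2 un ·: KK|Kk
K/II-1 un I-1×I-2: KK|Kk
K/II-2 un ·: KK|Kk
K/II-3 ? I-1×I-2: KK|Kk|kk
K/III-1 un II-2×II-1: KK|Kk
K/III-2 un ·: KK|Kk
K/III-3 ? II-2×II-1: KK|Kk|kk
K/III-4 ? II-2×II-1: KK|Kk|kk
K/IV-1 ? III-2×III-1: KK|Kk|kk
⇒ K over [I-1,I-2,II-1,II-2,II-3,III-1,III-2,III-3,III-4,IV-1]: 1008 consistent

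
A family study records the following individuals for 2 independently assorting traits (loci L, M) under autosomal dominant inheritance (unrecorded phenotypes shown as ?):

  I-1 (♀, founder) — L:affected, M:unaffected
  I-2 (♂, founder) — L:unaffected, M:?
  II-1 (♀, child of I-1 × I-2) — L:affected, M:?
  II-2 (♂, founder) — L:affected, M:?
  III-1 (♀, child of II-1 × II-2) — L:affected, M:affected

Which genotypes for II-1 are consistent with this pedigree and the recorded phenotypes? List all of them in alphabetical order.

L/I-1 aff ·: Ll|LL
L/I-2 un ·: ll
L/II-1 aff I-1×I-2: Ll
L/II-2 aff ·: Ll|LL
L/III-1 aff II-1×II-2: Ll|LL
⇒ L over [I-1,I-2,II-1,II-2,III-1]: 8 consistent
M/I-1 un ·: mm
M/I-2 ? ·: mm|Mm|MM
M/II-1 ? I-1×I-2: mm|Mm
M/II-2 ? ·: mm|Mm|MM
M/III-1 aff II-1×II-2: Mm|MM
⇒ M over [I-1,I-2,II-1,II-2,III-1]: 14 consistent

II-1 ∈ {Ll Mm, Ll mm}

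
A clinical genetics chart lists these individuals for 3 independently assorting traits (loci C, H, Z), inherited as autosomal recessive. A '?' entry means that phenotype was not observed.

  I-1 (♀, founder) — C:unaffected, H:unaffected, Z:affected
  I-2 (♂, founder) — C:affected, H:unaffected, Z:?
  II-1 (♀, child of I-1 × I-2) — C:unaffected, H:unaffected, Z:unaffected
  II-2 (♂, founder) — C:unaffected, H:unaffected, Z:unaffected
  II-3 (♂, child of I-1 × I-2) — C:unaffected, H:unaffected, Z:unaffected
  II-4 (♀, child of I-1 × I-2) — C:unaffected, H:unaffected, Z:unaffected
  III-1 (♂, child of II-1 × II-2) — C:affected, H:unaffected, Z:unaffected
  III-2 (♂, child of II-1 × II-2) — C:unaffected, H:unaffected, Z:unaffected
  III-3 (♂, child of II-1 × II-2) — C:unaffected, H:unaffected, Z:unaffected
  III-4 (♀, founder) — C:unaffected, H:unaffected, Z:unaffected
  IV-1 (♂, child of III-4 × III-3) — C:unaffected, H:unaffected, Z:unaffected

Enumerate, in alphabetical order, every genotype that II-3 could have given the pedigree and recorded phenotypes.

II-3 ∈ {Cc HH Zz, Cc Hh Zz}

C/I-1 un ·: CC|Cc
C/I-2 aff ·: cc
C/II-1 un I-1×I-2: Cc
C/II-2 un ·: Cc
C/II-3 un I-1×I-2: Cc
C/II-4 un I-1×I-2: Cc
C/III-1 aff II-1×II-2: cc
C/III-2 un II-1×II-2: CC|Cc
C/III-3 un II-1×II-2: CC|Cc
C/III-4 un ·: CC|Cc
C/IV-1 un III-4×III-3: CC|Cc
⇒ C over [I-1,I-2,II-1,II-2,II-3,II-4,III-1,III-2,III-3,III-4,IV-1]: 28 consistent
H/I-1 un ·: HH|Hh
H/I-2 un ·: HH|Hh
H/II-1 un I-1×I-2: HH|Hh
H/II-2 un ·: HH|Hh
H/II-3 un I-1×I-2: HH|Hh
H/II-4 un I-1×I-2: HH|Hh
H/III-1 un II-1×II-2: HH|Hh
H/III-2 un II-1×II-2: HH|Hh
H/III-3 un II-1×II-2: HH|Hh
H/III-4 un ·: HH|Hh
H/IV-1 un III-4×III-3: HH|Hh
⇒ H over [I-1,I-2,II-1,II-2,II-3,II-4,III-1,III-2,III-3,III-4,IV-1]: 1075 consistent
Z/I-1 aff ·: zz
Z/I-2 ? ·: ZZ|Zz
Z/II-1 un I-1×I-2: Zz
Z/II-2 un ·: ZZ|Zz
Z/II-3 un I-1×I-2: Zz
Z/II-4 un I-1×I-2: Zz
Z/III-1 un II-1×II-2: ZZ|Zz
Z/III-2 un II-1×II-2: ZZ|Zz
Z/III-3 un II-1×II-2: ZZ|Zz
Z/III-4 un ·: ZZ|Zz
Z/IV-1 un III-4×III-3: ZZ|Zz
⇒ Z over [I-1,I-2,II-1,II-2,II-3,II-4,III-1,III-2,III-3,III-4,IV-1]: 112 consistent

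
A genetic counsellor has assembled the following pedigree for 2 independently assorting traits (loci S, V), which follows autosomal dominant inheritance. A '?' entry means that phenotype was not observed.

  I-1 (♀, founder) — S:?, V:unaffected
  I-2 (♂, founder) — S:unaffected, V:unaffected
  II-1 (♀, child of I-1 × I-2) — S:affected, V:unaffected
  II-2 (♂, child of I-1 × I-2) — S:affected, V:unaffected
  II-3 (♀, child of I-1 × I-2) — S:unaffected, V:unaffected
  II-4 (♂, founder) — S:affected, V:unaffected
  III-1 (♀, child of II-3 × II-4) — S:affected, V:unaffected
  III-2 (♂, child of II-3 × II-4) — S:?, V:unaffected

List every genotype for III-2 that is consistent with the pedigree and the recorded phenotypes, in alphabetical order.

III-2 ∈ {Ss vv, ss vv}

S/I-1 ? ·: Ss
S/I-2 un ·: ss
S/II-1 aff I-1×I-2: Ss
S/II-2 aff I-1×I-2: Ss
S/II-3 un I-1×I-2: ss
S/II-4 aff ·: Ss|SS
S/III-1 aff II-3×II-4: Ss
S/III-2 ? II-3×II-4: ss|Ss
⇒ S over [I-1,I-2,II-1,II-2,II-3,II-4,III-1,III-2]: 3 consistent
V/I-1 un ·: vv
V/I-2 un ·: vv
V/II-1 un I-1×I-2: vv
V/II-2 un I-1×I-2: vv
V/II-3 un I-1×I-2: vv
V/II-4 un ·: vv
V/III-1 un II-3×II-4: vv
V/III-2 un II-3×II-4: vv
⇒ V over [I-1,I-2,II-1,II-2,II-3,II-4,III-1,III-2]: 1 consistent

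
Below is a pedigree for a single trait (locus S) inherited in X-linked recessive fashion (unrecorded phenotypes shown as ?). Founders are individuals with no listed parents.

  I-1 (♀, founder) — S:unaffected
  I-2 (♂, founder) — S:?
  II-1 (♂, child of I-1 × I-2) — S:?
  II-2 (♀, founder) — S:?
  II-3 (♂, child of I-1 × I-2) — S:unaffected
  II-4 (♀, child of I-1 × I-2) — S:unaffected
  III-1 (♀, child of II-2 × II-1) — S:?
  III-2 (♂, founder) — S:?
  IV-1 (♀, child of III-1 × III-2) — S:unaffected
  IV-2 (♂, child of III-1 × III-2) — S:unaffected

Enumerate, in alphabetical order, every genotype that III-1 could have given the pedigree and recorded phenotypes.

S/I-1 un ·: X^SX^S|X^SX^s
S/I-2 ? ·: X^SY|X^sY
S/II-1 ? I-1×I-2: X^SY|X^sY
S/II-2 ? ·: X^SX^S|X^SX^s|X^sX^s
S/II-3 un I-1×I-2: X^SY
S/II-4 un I-1×I-2: X^SX^S|X^SX^s
S/III-1 ? II-2×II-1: X^SX^S|X^SX^s
S/III-2 ? ·: X^SY|X^sY
S/IV-1 un III-1×III-2: X^SX^S|X^SX^s
S/IV-2 un III-1×III-2: X^SY
⇒ S over [I-1,I-2,II-1,II-2,II-3,II-4,III-1,III-2,IV-1,IV-2]: 68 consistent

III-1 ∈ {X^SX^S, X^SX^s}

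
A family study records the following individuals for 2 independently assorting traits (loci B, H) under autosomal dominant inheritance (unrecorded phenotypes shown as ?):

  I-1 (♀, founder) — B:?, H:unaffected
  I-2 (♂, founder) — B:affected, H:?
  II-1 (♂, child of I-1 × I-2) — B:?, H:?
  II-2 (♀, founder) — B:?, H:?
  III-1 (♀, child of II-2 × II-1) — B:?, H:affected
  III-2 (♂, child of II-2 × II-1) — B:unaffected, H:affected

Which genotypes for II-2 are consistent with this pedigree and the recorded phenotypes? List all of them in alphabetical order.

B/I-1 ? ·: bb|Bb|BB
B/I-2 aff ·: Bb|BB
B/II-1 ? I-1×I-2: bb|Bb
B/II-2 ? ·: bb|Bb
B/III-1 ? II-2×II-1: bb|Bb|BB
B/III-2 un II-2×II-1: bb
⇒ B over [I-1,I-2,II-1,II-2,III-1,III-2]: 31 consistent
H/I-1 un ·: hh
H/I-2 ? ·: hh|Hh|HH
H/II-1 ? I-1×I-2: hh|Hh
H/II-2 ? ·: hh|Hh|HH
H/III-1 aff II-2×II-1: Hh|HH
H/III-2 aff II-2×II-1: Hh|HH
⇒ H over [I-1,I-2,II-1,II-2,III-1,III-2]: 22 consistent

II-2 ∈ {Bb HH, Bb Hh, Bb hh, bb HH, bb Hh, bb hh}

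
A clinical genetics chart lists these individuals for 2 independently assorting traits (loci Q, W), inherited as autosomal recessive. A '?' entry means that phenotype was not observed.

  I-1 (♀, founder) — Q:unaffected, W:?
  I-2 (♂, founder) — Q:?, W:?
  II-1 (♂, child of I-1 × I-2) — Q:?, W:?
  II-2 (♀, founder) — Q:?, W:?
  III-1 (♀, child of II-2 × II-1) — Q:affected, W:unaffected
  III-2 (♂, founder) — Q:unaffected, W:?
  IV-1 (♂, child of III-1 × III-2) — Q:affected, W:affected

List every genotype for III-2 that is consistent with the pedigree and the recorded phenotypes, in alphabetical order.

Q/I-1 un ·: QQ|Qq
Q/I-2 ? ·: QQ|Qq|qq
Q/II-1 ? I-1×I-2: Qq|qq
Q/II-2 ? ·: Qq|qq
Q/III-1 aff II-2×II-1: qq
Q/III-2 un ·: Qq
Q/IV-1 aff III-1×III-2: qq
⇒ Q over [I-1,I-2,II-1,II-2,III-1,III-2,IV-1]: 14 consistent
W/I-1 ? ·: WW|Ww|ww
W/I-2 ? ·: WW|Ww|ww
W/II-1 ? I-1×I-2: WW|Ww|ww
W/II-2 ? ·: WW|Ww|ww
W/III-1 un II-2×II-1: Ww
W/III-2 ? ·: Ww|ww
W/IV-1 aff III-1×III-2: ww
⇒ W over [I-1,I-2,II-1,II-2,III-1,III-2,IV-1]: 74 consistent

III-2 ∈ {Qq Ww, Qq ww}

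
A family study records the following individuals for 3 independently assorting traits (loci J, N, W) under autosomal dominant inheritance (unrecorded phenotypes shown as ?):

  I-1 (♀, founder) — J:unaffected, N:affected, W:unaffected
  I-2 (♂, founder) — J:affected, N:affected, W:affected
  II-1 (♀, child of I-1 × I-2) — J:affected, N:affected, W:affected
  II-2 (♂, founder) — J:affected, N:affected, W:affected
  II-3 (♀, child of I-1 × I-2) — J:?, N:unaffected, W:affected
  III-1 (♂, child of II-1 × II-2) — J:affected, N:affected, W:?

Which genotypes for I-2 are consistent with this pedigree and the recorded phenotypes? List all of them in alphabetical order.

I-2 ∈ {JJ Nn WW, JJ Nn Ww, Jj Nn WW, Jj Nn Ww}

J/I-1 un ·: jj
J/I-2 aff ·: Jj|JJ
J/II-1 aff I-1×I-2: Jj
J/II-2 aff ·: Jj|JJ
J/II-3 ? I-1×I-2: jj|Jj
J/III-1 aff II-1×II-2: Jj|JJ
⇒ J over [I-1,I-2,II-1,II-2,II-3,III-1]: 12 consistent
N/I-1 aff ·: Nn
N/I-2 aff ·: Nn
N/II-1 aff I-1×I-2: Nn|NN
N/II-2 aff ·: Nn|NN
N/II-3 un I-1×I-2: nn
N/III-1 aff II-1×II-2: Nn|NN
⇒ N over [I-1,I-2,II-1,II-2,II-3,III-1]: 7 consistent
W/I-1 un ·: ww
W/I-2 aff ·: Ww|WW
W/II-1 aff I-1×I-2: Ww
W/II-2 aff ·: Ww|WW
W/II-3 aff I-1×I-2: Ww
W/III-1 ? II-1×II-2: ww|Ww|WW
⇒ W over [I-1,I-2,II-1,II-2,II-3,III-1]: 10 consistent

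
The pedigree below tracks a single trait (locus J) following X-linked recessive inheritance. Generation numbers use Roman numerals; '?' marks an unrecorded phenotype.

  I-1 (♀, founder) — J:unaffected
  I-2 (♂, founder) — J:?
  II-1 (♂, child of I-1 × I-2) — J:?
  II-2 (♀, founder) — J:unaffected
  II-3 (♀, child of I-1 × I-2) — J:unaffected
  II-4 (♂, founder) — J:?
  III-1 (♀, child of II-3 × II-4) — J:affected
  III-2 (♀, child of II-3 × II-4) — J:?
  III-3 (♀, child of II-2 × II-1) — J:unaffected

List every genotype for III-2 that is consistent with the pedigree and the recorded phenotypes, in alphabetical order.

J/I-1 un ·: X^JX^J|X^JX^j
J/I-2 ? ·: X^JY|X^jY
J/II-1 ? I-1×I-2: X^JY|X^jY
J/II-2 un ·: X^JX^J|X^JX^j
J/II-3 un I-1×I-2: X^JX^j
J/II-4 ? ·: X^jY
J/III-1 aff II-3×II-4: X^jX^j
J/III-2 ? II-3×II-4: X^JX^j|X^jX^j
J/III-3 un II-2×II-1: X^JX^J|X^JX^j
⇒ J over [I-1,I-2,II-1,II-2,II-3,II-4,III-1,III-2,III-3]: 26 consistent

III-2 ∈ {X^JX^j, X^jX^j}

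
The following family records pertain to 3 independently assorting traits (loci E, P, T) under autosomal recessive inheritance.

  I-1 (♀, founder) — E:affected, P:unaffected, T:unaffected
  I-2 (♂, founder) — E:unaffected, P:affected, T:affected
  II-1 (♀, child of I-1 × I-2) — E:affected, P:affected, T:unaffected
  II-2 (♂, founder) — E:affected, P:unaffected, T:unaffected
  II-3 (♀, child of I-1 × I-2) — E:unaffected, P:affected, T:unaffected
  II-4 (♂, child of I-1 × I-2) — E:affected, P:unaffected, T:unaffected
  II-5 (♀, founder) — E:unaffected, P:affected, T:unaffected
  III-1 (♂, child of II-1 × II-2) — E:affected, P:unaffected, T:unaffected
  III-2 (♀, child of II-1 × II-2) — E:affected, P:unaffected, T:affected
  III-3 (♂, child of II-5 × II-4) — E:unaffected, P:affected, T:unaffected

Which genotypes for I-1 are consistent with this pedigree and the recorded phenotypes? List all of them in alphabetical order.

E/I-1 aff ·: ee
E/I-2 un ·: Ee
E/II-1 aff I-1×I-2: ee
E/II-2 aff ·: ee
E/II-3 un I-1×I-2: Ee
E/II-4 aff I-1×I-2: ee
E/II-5 un ·: EE|Ee
E/III-1 aff II-1×II-2: ee
E/III-2 aff II-1×II-2: ee
E/III-3 un II-5×II-4: Ee
⇒ E over [I-1,I-2,II-1,II-2,II-3,II-4,II-5,III-1,III-2,III-3]: 2 consistent
P/I-1 un ·: Pp
P/I-2 aff ·: pp
P/II-1 aff I-1×I-2: pp
P/II-2 un ·: PP|Pp
P/II-3 aff I-1×I-2: pp
P/II-4 un I-1×I-2: Pp
P/II-5 aff ·: pp
P/III-1 un II-1×II-2: Pp
P/III-2 un II-1×II-2: Pp
P/III-3 aff II-5×II-4: pp
⇒ P over [I-1,I-2,II-1,II-2,II-3,II-4,II-5,III-1,III-2,III-3]: 2 consistent
T/I-1 un ·: TT|Tt
T/I-2 aff ·: tt
T/II-1 un I-1×I-2: Tt
T/II-2 un ·: Tt
T/II-3 un I-1×I-2: Tt
T/II-4 un I-1×I-2: Tt
T/II-5 un ·: TT|Tt
T/III-1 un II-1×II-2: TT|Tt
T/III-2 aff II-1×II-2: tt
T/III-3 un II-5×II-4: TT|Tt
⇒ T over [I-1,I-2,II-1,II-2,II-3,II-4,II-5,III-1,III-2,III-3]: 16 consistent

I-1 ∈ {ee Pp TT, ee Pp Tt}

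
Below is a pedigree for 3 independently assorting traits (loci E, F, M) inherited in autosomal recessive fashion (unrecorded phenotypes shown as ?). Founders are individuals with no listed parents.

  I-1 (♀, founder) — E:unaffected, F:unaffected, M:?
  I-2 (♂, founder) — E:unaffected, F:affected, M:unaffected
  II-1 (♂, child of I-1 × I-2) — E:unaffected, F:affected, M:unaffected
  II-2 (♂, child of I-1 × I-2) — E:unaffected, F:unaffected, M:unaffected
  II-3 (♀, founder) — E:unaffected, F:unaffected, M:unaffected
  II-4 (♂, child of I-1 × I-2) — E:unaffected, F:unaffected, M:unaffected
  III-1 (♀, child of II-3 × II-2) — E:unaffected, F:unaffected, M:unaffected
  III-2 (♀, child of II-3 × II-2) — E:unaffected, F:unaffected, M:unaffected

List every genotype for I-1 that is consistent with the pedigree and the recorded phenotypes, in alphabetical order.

I-1 ∈ {EE Ff MM, EE Ff Mm, EE Ff mm, Ee Ff MM, Ee Ff Mm, Ee Ff mm}

E/I-1 un ·: EE|Ee
E/I-2 un ·: EE|Ee
E/II-1 un I-1×I-2: EE|Ee
E/II-2 un I-1×I-2: EE|Ee
E/II-3 un ·: EE|Ee
E/II-4 un I-1×I-2: EE|Ee
E/III-1 un II-3×II-2: EE|Ee
E/III-2 un II-3×II-2: EE|Ee
⇒ E over [I-1,I-2,II-1,II-2,II-3,II-4,III-1,III-2]: 161 consistent
F/I-1 un ·: Ff
F/I-2 aff ·: ff
F/II-1 aff I-1×I-2: ff
F/II-2 un I-1×I-2: Ff
F/II-3 un ·: FF|Ff
F/II-4 un I-1×I-2: Ff
F/III-1 un II-3×II-2: FF|Ff
F/III-2 un II-3×II-2: FF|Ff
⇒ F over [I-1,I-2,II-1,II-2,II-3,II-4,III-1,III-2]: 8 consistent
M/I-1 ? ·: MM|Mm|mm
M/I-2 un ·: MM|Mm
M/II-1 un I-1×I-2: MM|Mm
M/II-2 un I-1×I-2: MM|Mm
M/II-3 un ·: MM|Mm
M/II-4 un I-1×I-2: MM|Mm
M/III-1 un II-3×II-2: MM|Mm
M/III-2 un II-3×II-2: MM|Mm
⇒ M over [I-1,I-2,II-1,II-2,II-3,II-4,III-1,III-2]: 177 consistent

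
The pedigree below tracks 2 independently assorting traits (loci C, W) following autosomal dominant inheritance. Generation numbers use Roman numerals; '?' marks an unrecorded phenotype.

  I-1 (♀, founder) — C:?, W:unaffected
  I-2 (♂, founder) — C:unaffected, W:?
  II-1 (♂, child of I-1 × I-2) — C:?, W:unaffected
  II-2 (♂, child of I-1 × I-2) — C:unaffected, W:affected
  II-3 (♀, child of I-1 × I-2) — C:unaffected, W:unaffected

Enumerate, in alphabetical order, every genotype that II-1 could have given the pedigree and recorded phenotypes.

C/I-1 ? ·: cc|Cc
C/I-2 un ·: cc
C/II-1 ? I-1×I-2: cc|Cc
C/II-2 un I-1×I-2: cc
C/II-3 un I-1×I-2: cc
⇒ C over [I-1,I-2,II-1,II-2,II-3]: 3 consistent
W/I-1 un ·: ww
W/I-2 ? ·: Ww
W/II-1 un I-1×I-2: ww
W/II-2 aff I-1×I-2: Ww
W/II-3 un I-1×I-2: ww
⇒ W over [I-1,I-2,II-1,II-2,II-3]: 1 consistent

II-1 ∈ {Cc ww, cc ww}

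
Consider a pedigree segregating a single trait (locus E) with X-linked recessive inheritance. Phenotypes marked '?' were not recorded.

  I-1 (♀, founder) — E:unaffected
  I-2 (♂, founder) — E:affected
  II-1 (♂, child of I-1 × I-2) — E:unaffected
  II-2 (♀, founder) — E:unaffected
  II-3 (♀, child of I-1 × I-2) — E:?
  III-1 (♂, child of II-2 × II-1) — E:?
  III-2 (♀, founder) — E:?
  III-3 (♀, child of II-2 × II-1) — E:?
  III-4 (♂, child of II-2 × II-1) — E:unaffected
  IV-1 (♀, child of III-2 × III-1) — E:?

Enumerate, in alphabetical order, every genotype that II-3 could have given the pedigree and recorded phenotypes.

E/I-1 un ·: X^EX^E|X^EX^e
E/I-2 aff ·: X^eY
E/II-1 un I-1×I-2: X^EY
E/II-2 un ·: X^EX^E|X^EX^e
E/II-3 ? I-1×I-2: X^EX^e|X^eX^e
E/III-1 ? II-2×II-1: X^EY|X^eY
E/III-2 ? ·: X^EX^E|X^EX^e|X^eX^e
E/III-3 ? II-2×II-1: X^EX^E|X^EX^e
E/III-4 un II-2×II-1: X^EY
E/IV-1 ? III-2×III-1: X^EX^E|X^EX^e|X^eX^e
⇒ E over [I-1,I-2,II-1,II-2,II-3,III-1,III-2,III-3,III-4,IV-1]: 60 consistent

II-3 ∈ {X^EX^e, X^eX^e}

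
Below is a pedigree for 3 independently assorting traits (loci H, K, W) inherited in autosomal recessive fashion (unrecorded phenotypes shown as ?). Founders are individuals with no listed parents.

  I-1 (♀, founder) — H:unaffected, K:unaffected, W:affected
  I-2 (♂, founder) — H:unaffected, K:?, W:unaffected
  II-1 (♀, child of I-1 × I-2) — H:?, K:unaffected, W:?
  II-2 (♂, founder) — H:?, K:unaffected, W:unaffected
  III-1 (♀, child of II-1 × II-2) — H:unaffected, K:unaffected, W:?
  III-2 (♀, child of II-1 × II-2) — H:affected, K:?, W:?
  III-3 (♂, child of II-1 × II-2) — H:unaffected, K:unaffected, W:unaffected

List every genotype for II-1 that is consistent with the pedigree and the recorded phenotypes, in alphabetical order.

II-1 ∈ {Hh KK Ww, Hh KK ww, Hh Kk Ww, Hh Kk ww, hh KK Ww, hh KK ww, hh Kk Ww, hh Kk ww}

H/I-1 un ·: HH|Hh
H/I-2 un ·: HH|Hh
H/II-1 ? I-1×I-2: Hh|hh
H/II-2 ? ·: Hh|hh
H/III-1 un II-1×II-2: HH|Hh
H/III-2 aff II-1×II-2: hh
H/III-3 un II-1×II-2: HH|Hh
⇒ H over [I-1,I-2,II-1,II-2,III-1,III-2,III-3]: 16 consistent
K/I-1 un ·: KK|Kk
K/I-2 ? ·: KK|Kk|kk
K/II-1 un I-1×I-2: KK|Kk
K/II-2 un ·: KK|Kk
K/III-1 un II-1×II-2: KK|Kk
K/III-2 ? II-1×II-2: KK|Kk|kk
K/III-3 un II-1×II-2: KK|Kk
⇒ K over [I-1,I-2,II-1,II-2,III-1,III-2,III-3]: 136 consistent
W/I-1 aff ·: ww
W/I-2 un ·: WW|Ww
W/II-1 ? I-1×I-2: Ww|ww
W/II-2 un ·: WW|Ww
W/III-1 ? II-1×II-2: WW|Ww|ww
W/III-2 ? II-1×II-2: WW|Ww|ww
W/III-3 un II-1×II-2: WW|Ww
⇒ W over [I-1,I-2,II-1,II-2,III-1,III-2,III-3]: 57 consistent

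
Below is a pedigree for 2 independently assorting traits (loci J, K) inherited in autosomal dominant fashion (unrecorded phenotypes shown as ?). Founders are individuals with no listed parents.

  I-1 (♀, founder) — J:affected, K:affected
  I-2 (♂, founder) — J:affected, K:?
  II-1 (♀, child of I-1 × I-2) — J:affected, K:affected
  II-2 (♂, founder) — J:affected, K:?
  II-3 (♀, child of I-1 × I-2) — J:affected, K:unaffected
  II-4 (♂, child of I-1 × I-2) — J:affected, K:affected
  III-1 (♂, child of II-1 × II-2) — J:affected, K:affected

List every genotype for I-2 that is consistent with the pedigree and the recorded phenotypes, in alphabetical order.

J/I-1 aff ·: Jj|JJ
J/I-2 aff ·: Jj|JJ
J/II-1 aff I-1×I-2: Jj|JJ
J/II-2 aff ·: Jj|JJ
J/II-3 aff I-1×I-2: Jj|JJ
J/II-4 aff I-1×I-2: Jj|JJ
J/III-1 aff II-1×II-2: Jj|JJ
⇒ J over [I-1,I-2,II-1,II-2,II-3,II-4,III-1]: 87 consistent
K/I-1 aff ·: Kk
K/I-2 ? ·: kk|Kk
K/II-1 aff I-1×I-2: Kk|KK
K/II-2 ? ·: kk|Kk|KK
K/II-3 un I-1×I-2: kk
K/II-4 aff I-1×I-2: Kk|KK
K/III-1 aff II-1×II-2: Kk|KK
⇒ K over [I-1,I-2,II-1,II-2,II-3,II-4,III-1]: 23 consistent

I-2 ∈ {JJ Kk, JJ kk, Jj Kk, Jj kk}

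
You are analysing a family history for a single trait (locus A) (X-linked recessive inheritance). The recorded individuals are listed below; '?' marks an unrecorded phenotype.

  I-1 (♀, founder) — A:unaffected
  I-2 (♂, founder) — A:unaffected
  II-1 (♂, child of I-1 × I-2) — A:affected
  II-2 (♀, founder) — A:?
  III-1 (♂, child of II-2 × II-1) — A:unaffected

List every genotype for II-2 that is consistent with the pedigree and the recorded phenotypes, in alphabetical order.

II-2 ∈ {X^AX^A, X^AX^a}

A/I-1 un ·: X^AX^a
A/I-2 un ·: X^AY
A/II-1 aff I-1×I-2: X^aY
A/II-2 ? ·: X^AX^A|X^AX^a
A/III-1 un II-2×II-1: X^AY
⇒ A over [I-1,I-2,II-1,II-2,III-1]: 2 consistent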